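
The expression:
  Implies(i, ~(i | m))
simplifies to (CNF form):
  ~i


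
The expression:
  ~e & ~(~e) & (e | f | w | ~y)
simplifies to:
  False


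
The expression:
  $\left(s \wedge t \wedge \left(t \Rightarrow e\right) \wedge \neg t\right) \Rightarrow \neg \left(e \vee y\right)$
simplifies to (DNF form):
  $\text{True}$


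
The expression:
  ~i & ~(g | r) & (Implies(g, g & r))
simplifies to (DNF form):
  ~g & ~i & ~r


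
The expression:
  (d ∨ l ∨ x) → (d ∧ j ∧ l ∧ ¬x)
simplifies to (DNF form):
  (l ∧ ¬l ∧ ¬x) ∨ (¬d ∧ ¬l ∧ ¬x) ∨ (d ∧ j ∧ l ∧ ¬x) ∨ (d ∧ j ∧ ¬d ∧ ¬x) ∨ (d ∧ l ∧ ¬l ∧ ¬x) ∨ (d ∧ ¬d ∧ ¬l ∧ ¬x) ∨ (j ∧ l ∧ ¬l ∧ ¬x) ∨ (j ∧ ¬d ∧ ¬l ∧ ¬x)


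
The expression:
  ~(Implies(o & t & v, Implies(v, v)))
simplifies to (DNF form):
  False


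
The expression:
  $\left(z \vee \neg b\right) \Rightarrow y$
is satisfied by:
  {y: True, b: True, z: False}
  {y: True, z: False, b: False}
  {y: True, b: True, z: True}
  {y: True, z: True, b: False}
  {b: True, z: False, y: False}


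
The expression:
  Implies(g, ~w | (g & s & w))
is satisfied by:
  {s: True, w: False, g: False}
  {w: False, g: False, s: False}
  {g: True, s: True, w: False}
  {g: True, w: False, s: False}
  {s: True, w: True, g: False}
  {w: True, s: False, g: False}
  {g: True, w: True, s: True}


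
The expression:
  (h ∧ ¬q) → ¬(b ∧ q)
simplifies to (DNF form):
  True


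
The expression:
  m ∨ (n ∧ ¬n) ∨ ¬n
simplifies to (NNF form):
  m ∨ ¬n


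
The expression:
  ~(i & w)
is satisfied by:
  {w: False, i: False}
  {i: True, w: False}
  {w: True, i: False}


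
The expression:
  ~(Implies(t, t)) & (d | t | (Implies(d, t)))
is never true.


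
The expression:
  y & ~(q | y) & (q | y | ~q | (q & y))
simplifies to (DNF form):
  False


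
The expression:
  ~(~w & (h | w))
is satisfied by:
  {w: True, h: False}
  {h: False, w: False}
  {h: True, w: True}


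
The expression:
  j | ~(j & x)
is always true.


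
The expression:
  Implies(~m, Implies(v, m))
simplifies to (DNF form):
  m | ~v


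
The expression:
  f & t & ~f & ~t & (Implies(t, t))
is never true.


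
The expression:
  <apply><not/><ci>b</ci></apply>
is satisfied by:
  {b: False}


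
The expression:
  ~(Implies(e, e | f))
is never true.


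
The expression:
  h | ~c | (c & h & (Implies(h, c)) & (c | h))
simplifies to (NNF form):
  h | ~c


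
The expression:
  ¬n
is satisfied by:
  {n: False}


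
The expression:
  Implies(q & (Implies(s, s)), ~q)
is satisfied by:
  {q: False}


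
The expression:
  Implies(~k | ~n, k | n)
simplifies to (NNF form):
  k | n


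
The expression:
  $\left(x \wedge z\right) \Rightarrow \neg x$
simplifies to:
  $\neg x \vee \neg z$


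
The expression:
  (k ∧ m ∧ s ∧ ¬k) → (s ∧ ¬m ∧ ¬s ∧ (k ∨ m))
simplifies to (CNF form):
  True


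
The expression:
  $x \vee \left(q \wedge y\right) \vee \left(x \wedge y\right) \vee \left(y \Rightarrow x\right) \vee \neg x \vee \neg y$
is always true.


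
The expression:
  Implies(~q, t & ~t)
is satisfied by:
  {q: True}


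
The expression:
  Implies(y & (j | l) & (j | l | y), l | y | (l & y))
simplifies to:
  True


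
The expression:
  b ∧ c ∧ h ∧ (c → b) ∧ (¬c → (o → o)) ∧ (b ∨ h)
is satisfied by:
  {h: True, c: True, b: True}


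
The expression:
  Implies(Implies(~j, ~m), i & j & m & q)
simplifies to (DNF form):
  (m & ~j) | (i & m & q) | (i & m & ~j) | (m & q & ~j)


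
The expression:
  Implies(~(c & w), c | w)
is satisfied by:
  {c: True, w: True}
  {c: True, w: False}
  {w: True, c: False}


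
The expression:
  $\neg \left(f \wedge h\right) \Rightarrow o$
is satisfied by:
  {o: True, f: True, h: True}
  {o: True, f: True, h: False}
  {o: True, h: True, f: False}
  {o: True, h: False, f: False}
  {f: True, h: True, o: False}


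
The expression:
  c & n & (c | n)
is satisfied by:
  {c: True, n: True}


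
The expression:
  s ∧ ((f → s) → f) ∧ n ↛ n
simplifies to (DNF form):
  False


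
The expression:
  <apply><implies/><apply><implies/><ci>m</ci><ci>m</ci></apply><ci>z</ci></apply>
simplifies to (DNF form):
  <ci>z</ci>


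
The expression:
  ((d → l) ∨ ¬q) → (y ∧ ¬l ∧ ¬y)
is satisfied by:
  {d: True, q: True, l: False}


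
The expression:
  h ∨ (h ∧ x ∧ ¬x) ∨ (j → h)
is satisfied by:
  {h: True, j: False}
  {j: False, h: False}
  {j: True, h: True}


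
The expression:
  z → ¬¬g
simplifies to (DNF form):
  g ∨ ¬z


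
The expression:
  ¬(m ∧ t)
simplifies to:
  ¬m ∨ ¬t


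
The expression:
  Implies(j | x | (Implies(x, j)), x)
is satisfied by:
  {x: True}


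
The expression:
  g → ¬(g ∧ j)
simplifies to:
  ¬g ∨ ¬j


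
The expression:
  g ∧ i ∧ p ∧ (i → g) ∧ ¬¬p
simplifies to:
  g ∧ i ∧ p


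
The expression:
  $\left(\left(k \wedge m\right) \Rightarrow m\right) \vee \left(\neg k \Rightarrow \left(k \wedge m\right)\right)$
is always true.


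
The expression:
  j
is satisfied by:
  {j: True}


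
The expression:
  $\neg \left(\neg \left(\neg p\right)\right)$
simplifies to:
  $\neg p$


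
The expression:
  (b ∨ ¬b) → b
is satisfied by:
  {b: True}


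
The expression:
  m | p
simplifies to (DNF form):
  m | p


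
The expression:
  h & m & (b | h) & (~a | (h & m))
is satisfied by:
  {h: True, m: True}


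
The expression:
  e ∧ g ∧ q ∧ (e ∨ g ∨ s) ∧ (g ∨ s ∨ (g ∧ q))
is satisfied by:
  {g: True, e: True, q: True}


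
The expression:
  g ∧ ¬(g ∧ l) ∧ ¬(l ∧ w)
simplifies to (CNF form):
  g ∧ ¬l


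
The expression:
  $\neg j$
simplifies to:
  $\neg j$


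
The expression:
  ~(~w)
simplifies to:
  w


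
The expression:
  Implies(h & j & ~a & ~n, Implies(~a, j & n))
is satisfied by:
  {n: True, a: True, h: False, j: False}
  {n: True, h: False, a: False, j: False}
  {a: True, n: False, h: False, j: False}
  {n: False, h: False, a: False, j: False}
  {j: True, n: True, a: True, h: False}
  {j: True, n: True, h: False, a: False}
  {j: True, a: True, n: False, h: False}
  {j: True, n: False, h: False, a: False}
  {n: True, h: True, a: True, j: False}
  {n: True, h: True, j: False, a: False}
  {h: True, a: True, j: False, n: False}
  {h: True, j: False, a: False, n: False}
  {n: True, h: True, j: True, a: True}
  {n: True, h: True, j: True, a: False}
  {h: True, j: True, a: True, n: False}


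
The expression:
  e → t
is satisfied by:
  {t: True, e: False}
  {e: False, t: False}
  {e: True, t: True}


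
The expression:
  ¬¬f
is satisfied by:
  {f: True}


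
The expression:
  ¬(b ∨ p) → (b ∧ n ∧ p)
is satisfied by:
  {b: True, p: True}
  {b: True, p: False}
  {p: True, b: False}


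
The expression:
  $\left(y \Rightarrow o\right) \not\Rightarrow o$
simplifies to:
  $\neg o \wedge \neg y$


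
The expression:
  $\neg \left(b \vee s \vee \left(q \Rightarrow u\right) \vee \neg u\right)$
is never true.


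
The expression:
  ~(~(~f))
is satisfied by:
  {f: False}


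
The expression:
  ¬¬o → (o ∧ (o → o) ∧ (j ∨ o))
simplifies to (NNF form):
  True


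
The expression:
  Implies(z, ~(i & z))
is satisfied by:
  {z: False, i: False}
  {i: True, z: False}
  {z: True, i: False}


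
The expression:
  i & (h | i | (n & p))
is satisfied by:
  {i: True}


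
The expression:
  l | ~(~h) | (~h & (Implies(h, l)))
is always true.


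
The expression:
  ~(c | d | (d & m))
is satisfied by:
  {d: False, c: False}


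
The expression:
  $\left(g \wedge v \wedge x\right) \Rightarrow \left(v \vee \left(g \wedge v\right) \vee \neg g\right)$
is always true.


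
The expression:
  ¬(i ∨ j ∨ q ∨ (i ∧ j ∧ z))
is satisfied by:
  {q: False, i: False, j: False}


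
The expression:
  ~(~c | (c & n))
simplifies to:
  c & ~n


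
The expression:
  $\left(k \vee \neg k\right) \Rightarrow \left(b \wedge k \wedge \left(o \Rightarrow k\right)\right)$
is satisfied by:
  {b: True, k: True}


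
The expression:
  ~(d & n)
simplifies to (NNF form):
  ~d | ~n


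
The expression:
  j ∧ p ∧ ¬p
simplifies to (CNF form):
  False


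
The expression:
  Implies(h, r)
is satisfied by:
  {r: True, h: False}
  {h: False, r: False}
  {h: True, r: True}


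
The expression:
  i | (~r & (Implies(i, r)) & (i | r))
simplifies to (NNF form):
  i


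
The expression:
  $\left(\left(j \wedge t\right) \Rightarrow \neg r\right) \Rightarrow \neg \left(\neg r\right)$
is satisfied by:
  {r: True}


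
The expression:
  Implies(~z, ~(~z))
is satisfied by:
  {z: True}


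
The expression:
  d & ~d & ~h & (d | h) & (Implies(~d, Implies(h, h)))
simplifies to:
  False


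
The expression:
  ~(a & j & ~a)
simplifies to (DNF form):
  True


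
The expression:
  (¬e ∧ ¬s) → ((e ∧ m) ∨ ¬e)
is always true.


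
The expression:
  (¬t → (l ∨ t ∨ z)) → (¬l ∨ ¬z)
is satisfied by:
  {l: False, z: False}
  {z: True, l: False}
  {l: True, z: False}


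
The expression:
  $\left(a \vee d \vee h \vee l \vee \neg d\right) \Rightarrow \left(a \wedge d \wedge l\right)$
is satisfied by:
  {a: True, d: True, l: True}


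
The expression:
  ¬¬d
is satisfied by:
  {d: True}


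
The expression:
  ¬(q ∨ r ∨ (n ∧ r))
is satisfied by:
  {q: False, r: False}


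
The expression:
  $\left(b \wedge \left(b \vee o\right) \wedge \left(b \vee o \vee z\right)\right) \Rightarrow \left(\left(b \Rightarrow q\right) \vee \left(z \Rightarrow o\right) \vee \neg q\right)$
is always true.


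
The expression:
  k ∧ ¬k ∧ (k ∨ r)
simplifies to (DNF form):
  False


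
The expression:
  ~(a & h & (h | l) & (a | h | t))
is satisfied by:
  {h: False, a: False}
  {a: True, h: False}
  {h: True, a: False}


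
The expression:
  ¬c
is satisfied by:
  {c: False}


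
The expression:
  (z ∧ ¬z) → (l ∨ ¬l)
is always true.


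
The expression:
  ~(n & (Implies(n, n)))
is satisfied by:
  {n: False}


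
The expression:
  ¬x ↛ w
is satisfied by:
  {w: True, x: False}
  {x: False, w: False}
  {x: True, w: True}


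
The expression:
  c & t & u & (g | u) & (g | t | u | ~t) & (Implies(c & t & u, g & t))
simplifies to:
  c & g & t & u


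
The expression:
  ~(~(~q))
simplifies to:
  ~q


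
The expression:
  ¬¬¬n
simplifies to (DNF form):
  ¬n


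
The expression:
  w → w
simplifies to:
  True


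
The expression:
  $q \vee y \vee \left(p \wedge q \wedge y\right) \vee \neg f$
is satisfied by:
  {y: True, q: True, f: False}
  {y: True, q: False, f: False}
  {q: True, y: False, f: False}
  {y: False, q: False, f: False}
  {f: True, y: True, q: True}
  {f: True, y: True, q: False}
  {f: True, q: True, y: False}


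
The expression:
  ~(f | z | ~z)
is never true.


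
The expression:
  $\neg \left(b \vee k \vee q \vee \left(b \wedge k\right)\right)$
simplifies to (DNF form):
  $\neg b \wedge \neg k \wedge \neg q$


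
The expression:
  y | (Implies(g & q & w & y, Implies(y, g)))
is always true.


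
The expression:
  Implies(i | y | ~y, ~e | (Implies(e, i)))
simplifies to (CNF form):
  i | ~e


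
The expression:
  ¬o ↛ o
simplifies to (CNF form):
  True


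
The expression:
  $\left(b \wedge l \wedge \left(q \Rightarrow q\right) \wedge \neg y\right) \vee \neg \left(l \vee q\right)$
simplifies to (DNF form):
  $\left(l \wedge \neg l\right) \vee \left(\neg l \wedge \neg q\right) \vee \left(b \wedge l \wedge \neg l\right) \vee \left(b \wedge l \wedge \neg y\right) \vee \left(b \wedge \neg l \wedge \neg q\right) \vee \left(b \wedge \neg q \wedge \neg y\right) \vee \left(l \wedge \neg l \wedge \neg y\right) \vee \left(\neg l \wedge \neg q \wedge \neg y\right)$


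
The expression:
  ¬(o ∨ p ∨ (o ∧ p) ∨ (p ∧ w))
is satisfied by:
  {o: False, p: False}


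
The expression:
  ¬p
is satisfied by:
  {p: False}


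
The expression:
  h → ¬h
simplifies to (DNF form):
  ¬h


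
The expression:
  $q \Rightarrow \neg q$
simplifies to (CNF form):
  $\neg q$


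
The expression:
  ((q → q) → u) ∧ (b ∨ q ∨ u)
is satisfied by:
  {u: True}


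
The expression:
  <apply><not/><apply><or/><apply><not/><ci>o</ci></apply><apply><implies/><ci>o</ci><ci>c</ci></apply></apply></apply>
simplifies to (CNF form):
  <apply><and/><ci>o</ci><apply><not/><ci>c</ci></apply></apply>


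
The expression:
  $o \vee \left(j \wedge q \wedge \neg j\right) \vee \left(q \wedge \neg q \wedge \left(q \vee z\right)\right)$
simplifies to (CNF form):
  $o$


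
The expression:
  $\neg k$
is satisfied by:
  {k: False}


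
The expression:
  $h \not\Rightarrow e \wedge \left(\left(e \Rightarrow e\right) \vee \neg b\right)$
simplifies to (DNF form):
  $h \wedge \neg e$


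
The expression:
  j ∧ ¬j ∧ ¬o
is never true.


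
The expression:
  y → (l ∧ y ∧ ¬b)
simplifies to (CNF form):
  (l ∨ ¬y) ∧ (¬b ∨ ¬y)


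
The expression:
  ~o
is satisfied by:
  {o: False}


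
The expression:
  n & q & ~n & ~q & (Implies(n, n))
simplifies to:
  False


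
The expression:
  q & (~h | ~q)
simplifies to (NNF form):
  q & ~h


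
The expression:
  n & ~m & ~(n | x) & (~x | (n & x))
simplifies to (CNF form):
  False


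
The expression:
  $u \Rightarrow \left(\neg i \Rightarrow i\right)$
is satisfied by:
  {i: True, u: False}
  {u: False, i: False}
  {u: True, i: True}


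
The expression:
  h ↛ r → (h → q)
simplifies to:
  q ∨ r ∨ ¬h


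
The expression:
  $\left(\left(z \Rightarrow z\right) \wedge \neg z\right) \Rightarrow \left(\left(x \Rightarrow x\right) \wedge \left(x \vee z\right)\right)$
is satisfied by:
  {x: True, z: True}
  {x: True, z: False}
  {z: True, x: False}


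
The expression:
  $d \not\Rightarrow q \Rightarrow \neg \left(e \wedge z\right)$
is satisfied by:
  {q: True, e: False, z: False, d: False}
  {q: False, e: False, z: False, d: False}
  {d: True, q: True, e: False, z: False}
  {d: True, q: False, e: False, z: False}
  {q: True, z: True, d: False, e: False}
  {z: True, d: False, e: False, q: False}
  {d: True, z: True, q: True, e: False}
  {d: True, z: True, q: False, e: False}
  {q: True, e: True, d: False, z: False}
  {e: True, d: False, z: False, q: False}
  {q: True, d: True, e: True, z: False}
  {d: True, e: True, q: False, z: False}
  {q: True, z: True, e: True, d: False}
  {z: True, e: True, d: False, q: False}
  {d: True, z: True, e: True, q: True}


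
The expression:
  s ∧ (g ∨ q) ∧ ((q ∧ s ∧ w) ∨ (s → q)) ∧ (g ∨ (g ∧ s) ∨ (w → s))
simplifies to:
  q ∧ s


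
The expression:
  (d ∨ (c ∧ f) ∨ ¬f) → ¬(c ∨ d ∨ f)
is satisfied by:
  {d: False, c: False}


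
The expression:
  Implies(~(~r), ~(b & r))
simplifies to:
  ~b | ~r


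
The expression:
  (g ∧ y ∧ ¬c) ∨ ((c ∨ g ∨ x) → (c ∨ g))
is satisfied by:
  {c: True, g: True, x: False}
  {c: True, g: False, x: False}
  {g: True, c: False, x: False}
  {c: False, g: False, x: False}
  {x: True, c: True, g: True}
  {x: True, c: True, g: False}
  {x: True, g: True, c: False}


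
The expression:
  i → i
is always true.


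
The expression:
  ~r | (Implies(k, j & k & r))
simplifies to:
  j | ~k | ~r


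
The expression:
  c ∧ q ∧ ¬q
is never true.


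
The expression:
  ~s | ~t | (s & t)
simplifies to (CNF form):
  True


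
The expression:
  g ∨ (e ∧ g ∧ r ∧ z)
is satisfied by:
  {g: True}


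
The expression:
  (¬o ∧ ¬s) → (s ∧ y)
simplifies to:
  o ∨ s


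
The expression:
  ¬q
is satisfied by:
  {q: False}


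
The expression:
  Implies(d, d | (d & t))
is always true.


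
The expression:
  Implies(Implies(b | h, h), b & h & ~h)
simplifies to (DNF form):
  b & ~h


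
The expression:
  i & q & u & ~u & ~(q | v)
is never true.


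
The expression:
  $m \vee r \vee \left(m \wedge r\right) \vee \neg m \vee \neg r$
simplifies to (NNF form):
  $\text{True}$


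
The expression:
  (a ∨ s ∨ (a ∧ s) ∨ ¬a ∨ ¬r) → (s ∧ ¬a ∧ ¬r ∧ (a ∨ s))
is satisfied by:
  {s: True, r: False, a: False}


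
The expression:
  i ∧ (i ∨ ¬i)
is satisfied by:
  {i: True}


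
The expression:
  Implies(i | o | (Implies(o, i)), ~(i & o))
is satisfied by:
  {o: False, i: False}
  {i: True, o: False}
  {o: True, i: False}


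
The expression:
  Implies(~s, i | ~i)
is always true.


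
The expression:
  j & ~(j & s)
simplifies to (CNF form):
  j & ~s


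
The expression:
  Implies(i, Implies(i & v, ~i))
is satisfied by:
  {v: False, i: False}
  {i: True, v: False}
  {v: True, i: False}


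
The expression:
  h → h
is always true.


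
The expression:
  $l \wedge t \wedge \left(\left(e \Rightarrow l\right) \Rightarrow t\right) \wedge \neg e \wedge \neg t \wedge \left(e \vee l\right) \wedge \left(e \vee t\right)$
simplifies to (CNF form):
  $\text{False}$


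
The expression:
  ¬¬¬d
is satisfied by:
  {d: False}


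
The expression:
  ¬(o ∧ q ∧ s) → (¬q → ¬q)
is always true.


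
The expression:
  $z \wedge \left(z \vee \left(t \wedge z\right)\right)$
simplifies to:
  $z$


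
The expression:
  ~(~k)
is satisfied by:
  {k: True}


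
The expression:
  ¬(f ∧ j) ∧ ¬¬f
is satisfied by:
  {f: True, j: False}


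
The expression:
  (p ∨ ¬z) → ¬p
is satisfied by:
  {p: False}


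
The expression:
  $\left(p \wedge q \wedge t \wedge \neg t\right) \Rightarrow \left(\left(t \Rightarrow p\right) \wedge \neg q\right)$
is always true.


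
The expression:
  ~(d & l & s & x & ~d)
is always true.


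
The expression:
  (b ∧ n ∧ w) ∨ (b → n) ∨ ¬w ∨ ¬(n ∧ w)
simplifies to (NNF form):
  True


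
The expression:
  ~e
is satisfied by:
  {e: False}


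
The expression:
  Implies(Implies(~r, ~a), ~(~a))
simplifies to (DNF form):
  a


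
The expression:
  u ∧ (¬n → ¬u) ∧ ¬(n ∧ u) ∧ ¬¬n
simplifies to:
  False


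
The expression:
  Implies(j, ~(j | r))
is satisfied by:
  {j: False}


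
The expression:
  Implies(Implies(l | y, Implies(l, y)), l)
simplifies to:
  l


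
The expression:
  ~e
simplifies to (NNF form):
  ~e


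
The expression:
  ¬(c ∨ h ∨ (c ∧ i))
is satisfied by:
  {h: False, c: False}


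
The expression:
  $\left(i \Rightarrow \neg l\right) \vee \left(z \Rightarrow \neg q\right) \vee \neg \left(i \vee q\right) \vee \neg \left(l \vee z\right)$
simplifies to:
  $\neg i \vee \neg l \vee \neg q \vee \neg z$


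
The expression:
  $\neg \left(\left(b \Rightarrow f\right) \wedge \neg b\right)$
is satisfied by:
  {b: True}


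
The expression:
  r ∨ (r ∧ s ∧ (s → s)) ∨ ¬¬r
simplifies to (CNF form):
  r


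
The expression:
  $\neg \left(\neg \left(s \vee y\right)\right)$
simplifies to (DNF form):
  $s \vee y$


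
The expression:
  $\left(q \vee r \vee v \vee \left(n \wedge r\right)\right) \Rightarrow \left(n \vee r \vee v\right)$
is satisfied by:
  {n: True, r: True, v: True, q: False}
  {n: True, r: True, v: False, q: False}
  {n: True, v: True, r: False, q: False}
  {n: True, v: False, r: False, q: False}
  {r: True, v: True, n: False, q: False}
  {r: True, v: False, n: False, q: False}
  {v: True, n: False, r: False, q: False}
  {v: False, n: False, r: False, q: False}
  {q: True, n: True, r: True, v: True}
  {q: True, n: True, r: True, v: False}
  {q: True, n: True, v: True, r: False}
  {q: True, n: True, v: False, r: False}
  {q: True, r: True, v: True, n: False}
  {q: True, r: True, v: False, n: False}
  {q: True, v: True, r: False, n: False}


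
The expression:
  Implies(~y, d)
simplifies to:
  d | y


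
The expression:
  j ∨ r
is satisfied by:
  {r: True, j: True}
  {r: True, j: False}
  {j: True, r: False}


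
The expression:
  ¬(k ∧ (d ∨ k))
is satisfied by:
  {k: False}


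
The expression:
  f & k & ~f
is never true.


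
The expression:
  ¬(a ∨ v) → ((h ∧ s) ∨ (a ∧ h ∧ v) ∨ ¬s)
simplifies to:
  a ∨ h ∨ v ∨ ¬s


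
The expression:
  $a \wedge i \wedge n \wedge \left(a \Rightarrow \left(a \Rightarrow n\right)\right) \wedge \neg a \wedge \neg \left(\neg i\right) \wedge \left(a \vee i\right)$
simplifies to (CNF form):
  $\text{False}$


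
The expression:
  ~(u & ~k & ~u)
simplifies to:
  True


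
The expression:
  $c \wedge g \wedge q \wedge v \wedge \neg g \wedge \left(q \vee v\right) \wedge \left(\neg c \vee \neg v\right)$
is never true.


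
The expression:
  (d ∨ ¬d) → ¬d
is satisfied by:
  {d: False}


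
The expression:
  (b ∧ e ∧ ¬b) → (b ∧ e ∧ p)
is always true.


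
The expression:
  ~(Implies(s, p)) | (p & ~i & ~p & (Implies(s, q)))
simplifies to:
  s & ~p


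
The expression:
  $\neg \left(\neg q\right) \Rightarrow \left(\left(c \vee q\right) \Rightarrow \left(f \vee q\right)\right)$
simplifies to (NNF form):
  $\text{True}$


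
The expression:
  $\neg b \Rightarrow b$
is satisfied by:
  {b: True}


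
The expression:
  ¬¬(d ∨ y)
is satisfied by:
  {y: True, d: True}
  {y: True, d: False}
  {d: True, y: False}


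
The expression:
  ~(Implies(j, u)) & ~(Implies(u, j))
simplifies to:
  False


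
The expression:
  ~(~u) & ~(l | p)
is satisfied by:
  {u: True, p: False, l: False}


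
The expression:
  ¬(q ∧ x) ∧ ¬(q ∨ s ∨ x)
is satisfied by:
  {q: False, x: False, s: False}


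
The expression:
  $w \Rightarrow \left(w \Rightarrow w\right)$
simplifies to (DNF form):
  $\text{True}$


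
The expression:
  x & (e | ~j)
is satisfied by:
  {x: True, e: True, j: False}
  {x: True, e: False, j: False}
  {x: True, j: True, e: True}


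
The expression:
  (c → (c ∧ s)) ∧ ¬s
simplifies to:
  ¬c ∧ ¬s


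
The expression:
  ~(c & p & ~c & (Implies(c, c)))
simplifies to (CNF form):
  True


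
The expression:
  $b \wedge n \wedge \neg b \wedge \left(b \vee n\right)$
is never true.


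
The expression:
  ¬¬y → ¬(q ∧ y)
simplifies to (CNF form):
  ¬q ∨ ¬y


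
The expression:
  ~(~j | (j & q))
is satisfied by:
  {j: True, q: False}


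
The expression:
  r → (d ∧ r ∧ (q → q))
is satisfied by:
  {d: True, r: False}
  {r: False, d: False}
  {r: True, d: True}


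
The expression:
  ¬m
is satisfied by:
  {m: False}


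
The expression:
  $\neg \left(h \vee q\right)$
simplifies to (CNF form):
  $\neg h \wedge \neg q$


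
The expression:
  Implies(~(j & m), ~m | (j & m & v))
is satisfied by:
  {j: True, m: False}
  {m: False, j: False}
  {m: True, j: True}


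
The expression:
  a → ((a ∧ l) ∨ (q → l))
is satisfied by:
  {l: True, a: False, q: False}
  {l: False, a: False, q: False}
  {q: True, l: True, a: False}
  {q: True, l: False, a: False}
  {a: True, l: True, q: False}
  {a: True, l: False, q: False}
  {a: True, q: True, l: True}


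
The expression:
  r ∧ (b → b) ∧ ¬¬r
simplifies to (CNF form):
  r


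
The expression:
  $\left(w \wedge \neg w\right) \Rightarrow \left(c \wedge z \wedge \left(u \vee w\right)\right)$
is always true.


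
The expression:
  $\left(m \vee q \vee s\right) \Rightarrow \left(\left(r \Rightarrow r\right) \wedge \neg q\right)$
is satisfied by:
  {q: False}


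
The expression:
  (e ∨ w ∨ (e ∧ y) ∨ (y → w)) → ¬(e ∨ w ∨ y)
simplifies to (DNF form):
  ¬e ∧ ¬w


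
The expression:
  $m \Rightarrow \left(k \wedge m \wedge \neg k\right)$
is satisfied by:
  {m: False}


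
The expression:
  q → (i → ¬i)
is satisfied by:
  {q: False, i: False}
  {i: True, q: False}
  {q: True, i: False}


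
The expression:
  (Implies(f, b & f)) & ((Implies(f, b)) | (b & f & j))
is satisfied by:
  {b: True, f: False}
  {f: False, b: False}
  {f: True, b: True}


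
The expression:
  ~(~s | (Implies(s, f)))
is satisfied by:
  {s: True, f: False}


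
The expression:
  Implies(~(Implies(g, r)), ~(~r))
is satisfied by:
  {r: True, g: False}
  {g: False, r: False}
  {g: True, r: True}


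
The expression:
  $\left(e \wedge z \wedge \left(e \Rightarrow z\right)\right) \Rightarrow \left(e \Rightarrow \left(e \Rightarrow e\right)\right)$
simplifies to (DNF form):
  $\text{True}$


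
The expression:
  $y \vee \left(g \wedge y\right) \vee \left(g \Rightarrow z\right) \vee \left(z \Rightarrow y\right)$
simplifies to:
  $\text{True}$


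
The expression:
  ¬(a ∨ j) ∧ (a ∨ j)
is never true.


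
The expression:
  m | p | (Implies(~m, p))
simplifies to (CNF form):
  m | p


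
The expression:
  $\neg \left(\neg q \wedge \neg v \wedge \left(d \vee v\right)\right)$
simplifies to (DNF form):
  $q \vee v \vee \neg d$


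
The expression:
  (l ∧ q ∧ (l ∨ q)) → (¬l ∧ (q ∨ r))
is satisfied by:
  {l: False, q: False}
  {q: True, l: False}
  {l: True, q: False}


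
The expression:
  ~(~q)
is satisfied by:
  {q: True}


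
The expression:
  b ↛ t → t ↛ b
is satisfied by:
  {t: True, b: False}
  {b: False, t: False}
  {b: True, t: True}


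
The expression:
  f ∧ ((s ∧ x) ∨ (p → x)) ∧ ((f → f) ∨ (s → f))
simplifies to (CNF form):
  f ∧ (x ∨ ¬p)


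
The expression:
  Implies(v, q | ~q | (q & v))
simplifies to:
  True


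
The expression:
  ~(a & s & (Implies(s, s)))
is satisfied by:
  {s: False, a: False}
  {a: True, s: False}
  {s: True, a: False}


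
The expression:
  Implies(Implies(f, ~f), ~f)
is always true.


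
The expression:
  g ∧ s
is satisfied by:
  {s: True, g: True}


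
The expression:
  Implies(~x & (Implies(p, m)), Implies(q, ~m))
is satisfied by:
  {x: True, m: False, q: False}
  {m: False, q: False, x: False}
  {x: True, q: True, m: False}
  {q: True, m: False, x: False}
  {x: True, m: True, q: False}
  {m: True, x: False, q: False}
  {x: True, q: True, m: True}


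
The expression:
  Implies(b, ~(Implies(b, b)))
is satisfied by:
  {b: False}


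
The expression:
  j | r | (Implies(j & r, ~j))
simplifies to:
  True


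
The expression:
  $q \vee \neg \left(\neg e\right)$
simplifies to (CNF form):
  $e \vee q$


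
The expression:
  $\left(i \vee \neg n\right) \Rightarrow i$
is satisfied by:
  {i: True, n: True}
  {i: True, n: False}
  {n: True, i: False}


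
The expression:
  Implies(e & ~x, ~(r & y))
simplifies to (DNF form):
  x | ~e | ~r | ~y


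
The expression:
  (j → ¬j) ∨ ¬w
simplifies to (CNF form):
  ¬j ∨ ¬w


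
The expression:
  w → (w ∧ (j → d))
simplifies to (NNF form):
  d ∨ ¬j ∨ ¬w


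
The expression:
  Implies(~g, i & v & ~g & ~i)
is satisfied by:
  {g: True}


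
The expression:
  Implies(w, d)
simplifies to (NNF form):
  d | ~w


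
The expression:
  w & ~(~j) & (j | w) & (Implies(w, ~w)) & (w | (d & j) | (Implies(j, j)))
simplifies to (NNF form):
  False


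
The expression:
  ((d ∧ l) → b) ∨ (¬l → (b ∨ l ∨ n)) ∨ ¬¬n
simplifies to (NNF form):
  True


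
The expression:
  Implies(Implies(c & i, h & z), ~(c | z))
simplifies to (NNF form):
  (c | ~z) & (i | ~c) & (~h | ~z)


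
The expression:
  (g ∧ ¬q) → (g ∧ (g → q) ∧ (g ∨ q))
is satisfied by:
  {q: True, g: False}
  {g: False, q: False}
  {g: True, q: True}


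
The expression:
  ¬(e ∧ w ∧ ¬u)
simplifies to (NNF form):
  u ∨ ¬e ∨ ¬w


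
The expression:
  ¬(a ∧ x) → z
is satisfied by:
  {x: True, z: True, a: True}
  {x: True, z: True, a: False}
  {z: True, a: True, x: False}
  {z: True, a: False, x: False}
  {x: True, a: True, z: False}


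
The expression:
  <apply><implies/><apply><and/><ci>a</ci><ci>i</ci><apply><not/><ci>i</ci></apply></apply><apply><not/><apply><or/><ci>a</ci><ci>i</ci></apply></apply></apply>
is always true.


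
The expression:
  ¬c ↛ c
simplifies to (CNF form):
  True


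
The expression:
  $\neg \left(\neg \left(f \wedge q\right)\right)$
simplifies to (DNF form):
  $f \wedge q$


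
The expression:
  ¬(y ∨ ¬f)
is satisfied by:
  {f: True, y: False}


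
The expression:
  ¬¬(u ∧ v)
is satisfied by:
  {u: True, v: True}


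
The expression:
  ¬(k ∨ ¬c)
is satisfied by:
  {c: True, k: False}


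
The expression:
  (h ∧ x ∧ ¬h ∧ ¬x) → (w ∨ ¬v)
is always true.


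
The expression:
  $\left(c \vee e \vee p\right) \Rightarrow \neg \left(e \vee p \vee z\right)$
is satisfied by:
  {e: False, p: False, c: False, z: False}
  {z: True, e: False, p: False, c: False}
  {c: True, e: False, p: False, z: False}


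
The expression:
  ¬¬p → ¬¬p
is always true.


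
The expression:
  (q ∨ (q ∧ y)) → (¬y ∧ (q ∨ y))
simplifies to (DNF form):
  ¬q ∨ ¬y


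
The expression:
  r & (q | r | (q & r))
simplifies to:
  r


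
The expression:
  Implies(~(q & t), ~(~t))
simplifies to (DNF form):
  t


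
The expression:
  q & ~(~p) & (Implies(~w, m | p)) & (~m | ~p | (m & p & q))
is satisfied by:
  {p: True, q: True}


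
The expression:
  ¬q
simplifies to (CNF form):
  ¬q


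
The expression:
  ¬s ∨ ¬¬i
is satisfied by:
  {i: True, s: False}
  {s: False, i: False}
  {s: True, i: True}


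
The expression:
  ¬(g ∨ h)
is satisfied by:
  {g: False, h: False}


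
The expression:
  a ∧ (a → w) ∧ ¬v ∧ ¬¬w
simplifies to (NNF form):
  a ∧ w ∧ ¬v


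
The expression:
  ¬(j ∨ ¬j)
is never true.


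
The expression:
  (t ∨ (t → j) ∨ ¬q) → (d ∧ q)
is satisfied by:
  {d: True, q: True}


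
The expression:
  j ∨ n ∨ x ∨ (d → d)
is always true.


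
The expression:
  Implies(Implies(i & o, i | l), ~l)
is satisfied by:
  {l: False}


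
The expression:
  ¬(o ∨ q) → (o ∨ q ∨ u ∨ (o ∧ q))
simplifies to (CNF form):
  o ∨ q ∨ u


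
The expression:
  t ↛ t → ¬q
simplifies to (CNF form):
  True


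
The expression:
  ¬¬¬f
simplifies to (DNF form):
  ¬f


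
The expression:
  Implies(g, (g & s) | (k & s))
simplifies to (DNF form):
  s | ~g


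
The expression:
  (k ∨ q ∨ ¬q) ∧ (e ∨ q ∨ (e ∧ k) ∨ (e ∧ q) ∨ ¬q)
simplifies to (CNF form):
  True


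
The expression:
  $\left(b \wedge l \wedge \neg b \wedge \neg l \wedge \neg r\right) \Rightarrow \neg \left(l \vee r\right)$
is always true.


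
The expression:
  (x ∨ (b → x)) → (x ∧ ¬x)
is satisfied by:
  {b: True, x: False}


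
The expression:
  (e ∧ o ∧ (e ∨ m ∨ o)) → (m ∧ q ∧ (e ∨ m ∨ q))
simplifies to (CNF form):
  (m ∨ ¬e ∨ ¬o) ∧ (q ∨ ¬e ∨ ¬o)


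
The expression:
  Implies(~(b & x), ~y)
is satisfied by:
  {b: True, x: True, y: False}
  {b: True, x: False, y: False}
  {x: True, b: False, y: False}
  {b: False, x: False, y: False}
  {b: True, y: True, x: True}


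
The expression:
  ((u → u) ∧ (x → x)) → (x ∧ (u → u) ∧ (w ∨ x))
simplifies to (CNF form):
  x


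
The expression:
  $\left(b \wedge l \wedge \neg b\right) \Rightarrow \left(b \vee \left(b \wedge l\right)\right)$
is always true.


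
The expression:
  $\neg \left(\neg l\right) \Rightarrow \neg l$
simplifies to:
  $\neg l$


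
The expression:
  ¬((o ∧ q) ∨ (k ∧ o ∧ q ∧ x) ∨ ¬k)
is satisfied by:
  {k: True, o: False, q: False}
  {k: True, q: True, o: False}
  {k: True, o: True, q: False}


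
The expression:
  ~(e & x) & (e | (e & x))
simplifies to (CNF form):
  e & ~x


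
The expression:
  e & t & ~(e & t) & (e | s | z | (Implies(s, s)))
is never true.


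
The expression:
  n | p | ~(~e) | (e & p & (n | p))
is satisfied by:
  {n: True, e: True, p: True}
  {n: True, e: True, p: False}
  {n: True, p: True, e: False}
  {n: True, p: False, e: False}
  {e: True, p: True, n: False}
  {e: True, p: False, n: False}
  {p: True, e: False, n: False}


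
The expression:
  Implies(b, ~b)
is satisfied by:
  {b: False}


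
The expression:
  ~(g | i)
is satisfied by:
  {g: False, i: False}


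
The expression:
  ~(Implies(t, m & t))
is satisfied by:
  {t: True, m: False}


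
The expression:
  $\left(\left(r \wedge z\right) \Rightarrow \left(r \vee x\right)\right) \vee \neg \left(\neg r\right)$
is always true.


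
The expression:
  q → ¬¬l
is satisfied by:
  {l: True, q: False}
  {q: False, l: False}
  {q: True, l: True}


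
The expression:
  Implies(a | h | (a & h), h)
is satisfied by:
  {h: True, a: False}
  {a: False, h: False}
  {a: True, h: True}


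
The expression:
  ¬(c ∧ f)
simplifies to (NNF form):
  ¬c ∨ ¬f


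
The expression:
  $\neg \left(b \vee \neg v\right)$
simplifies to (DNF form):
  $v \wedge \neg b$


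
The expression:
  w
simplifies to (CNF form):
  w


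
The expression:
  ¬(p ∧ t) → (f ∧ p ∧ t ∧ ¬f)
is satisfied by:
  {t: True, p: True}


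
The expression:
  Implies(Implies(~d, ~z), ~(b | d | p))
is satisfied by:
  {z: True, d: False, b: False, p: False}
  {z: True, p: True, d: False, b: False}
  {z: True, b: True, d: False, p: False}
  {z: True, p: True, b: True, d: False}
  {p: False, d: False, b: False, z: False}


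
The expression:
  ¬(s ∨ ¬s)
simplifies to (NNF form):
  False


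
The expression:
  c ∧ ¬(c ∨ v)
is never true.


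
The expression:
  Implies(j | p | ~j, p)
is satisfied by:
  {p: True}


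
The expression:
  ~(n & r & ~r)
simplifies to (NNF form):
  True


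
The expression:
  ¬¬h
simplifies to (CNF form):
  h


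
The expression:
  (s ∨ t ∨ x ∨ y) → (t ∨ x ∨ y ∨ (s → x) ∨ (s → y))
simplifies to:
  t ∨ x ∨ y ∨ ¬s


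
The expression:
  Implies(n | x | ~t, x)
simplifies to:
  x | (t & ~n)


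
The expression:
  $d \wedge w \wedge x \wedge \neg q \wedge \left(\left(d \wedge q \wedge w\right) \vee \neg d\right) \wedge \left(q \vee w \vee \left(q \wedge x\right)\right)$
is never true.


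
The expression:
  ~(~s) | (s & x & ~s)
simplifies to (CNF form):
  s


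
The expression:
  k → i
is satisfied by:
  {i: True, k: False}
  {k: False, i: False}
  {k: True, i: True}


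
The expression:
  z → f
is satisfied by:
  {f: True, z: False}
  {z: False, f: False}
  {z: True, f: True}


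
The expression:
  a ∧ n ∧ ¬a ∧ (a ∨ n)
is never true.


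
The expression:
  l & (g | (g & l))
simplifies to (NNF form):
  g & l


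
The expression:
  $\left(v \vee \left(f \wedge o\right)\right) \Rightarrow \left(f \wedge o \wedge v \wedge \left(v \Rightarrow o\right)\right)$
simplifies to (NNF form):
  $\left(\neg f \wedge \neg v\right) \vee \left(\neg o \wedge \neg v\right) \vee \left(f \wedge o \wedge v\right)$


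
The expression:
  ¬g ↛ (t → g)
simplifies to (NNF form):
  t ∧ ¬g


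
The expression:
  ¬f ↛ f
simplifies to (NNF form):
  True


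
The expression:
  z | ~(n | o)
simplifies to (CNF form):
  (z | ~n) & (z | ~o)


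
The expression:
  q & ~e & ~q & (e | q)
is never true.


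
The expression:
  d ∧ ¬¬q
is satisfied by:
  {d: True, q: True}


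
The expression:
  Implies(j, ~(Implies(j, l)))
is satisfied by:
  {l: False, j: False}
  {j: True, l: False}
  {l: True, j: False}


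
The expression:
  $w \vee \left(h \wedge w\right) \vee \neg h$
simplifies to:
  $w \vee \neg h$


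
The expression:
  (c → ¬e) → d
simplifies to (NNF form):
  d ∨ (c ∧ e)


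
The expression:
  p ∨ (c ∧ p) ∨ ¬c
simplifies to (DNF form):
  p ∨ ¬c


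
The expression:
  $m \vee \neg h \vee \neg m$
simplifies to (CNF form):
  $\text{True}$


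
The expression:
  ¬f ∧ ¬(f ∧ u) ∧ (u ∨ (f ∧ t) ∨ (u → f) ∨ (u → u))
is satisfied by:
  {f: False}


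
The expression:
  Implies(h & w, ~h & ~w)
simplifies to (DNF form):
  ~h | ~w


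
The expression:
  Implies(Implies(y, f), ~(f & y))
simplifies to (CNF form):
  ~f | ~y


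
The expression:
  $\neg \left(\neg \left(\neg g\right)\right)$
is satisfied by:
  {g: False}


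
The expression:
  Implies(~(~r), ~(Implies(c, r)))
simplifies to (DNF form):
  ~r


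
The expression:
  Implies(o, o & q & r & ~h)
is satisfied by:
  {r: True, q: True, h: False, o: False}
  {r: True, q: False, h: False, o: False}
  {q: True, r: False, h: False, o: False}
  {r: False, q: False, h: False, o: False}
  {r: True, h: True, q: True, o: False}
  {r: True, h: True, q: False, o: False}
  {h: True, q: True, r: False, o: False}
  {h: True, r: False, q: False, o: False}
  {r: True, o: True, h: False, q: True}


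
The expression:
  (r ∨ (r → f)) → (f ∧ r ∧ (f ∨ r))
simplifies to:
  f ∧ r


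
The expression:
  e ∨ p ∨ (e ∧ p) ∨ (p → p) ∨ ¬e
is always true.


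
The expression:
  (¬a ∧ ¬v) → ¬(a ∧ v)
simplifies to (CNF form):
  True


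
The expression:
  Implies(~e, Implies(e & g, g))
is always true.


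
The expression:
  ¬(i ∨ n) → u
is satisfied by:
  {i: True, n: True, u: True}
  {i: True, n: True, u: False}
  {i: True, u: True, n: False}
  {i: True, u: False, n: False}
  {n: True, u: True, i: False}
  {n: True, u: False, i: False}
  {u: True, n: False, i: False}


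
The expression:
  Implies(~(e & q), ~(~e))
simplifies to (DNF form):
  e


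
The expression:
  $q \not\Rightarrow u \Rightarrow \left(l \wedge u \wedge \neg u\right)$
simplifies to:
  $u \vee \neg q$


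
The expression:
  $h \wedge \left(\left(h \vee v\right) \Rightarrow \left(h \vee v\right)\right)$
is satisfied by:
  {h: True}


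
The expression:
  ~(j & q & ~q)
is always true.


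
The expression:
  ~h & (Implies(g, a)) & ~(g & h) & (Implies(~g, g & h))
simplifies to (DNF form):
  a & g & ~h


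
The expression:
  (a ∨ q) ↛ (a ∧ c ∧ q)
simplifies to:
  (a ∧ ¬q) ∨ (q ∧ ¬a) ∨ (q ∧ ¬c)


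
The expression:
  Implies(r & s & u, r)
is always true.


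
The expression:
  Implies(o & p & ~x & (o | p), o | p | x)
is always true.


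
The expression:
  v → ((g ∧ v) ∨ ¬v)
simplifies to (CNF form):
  g ∨ ¬v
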